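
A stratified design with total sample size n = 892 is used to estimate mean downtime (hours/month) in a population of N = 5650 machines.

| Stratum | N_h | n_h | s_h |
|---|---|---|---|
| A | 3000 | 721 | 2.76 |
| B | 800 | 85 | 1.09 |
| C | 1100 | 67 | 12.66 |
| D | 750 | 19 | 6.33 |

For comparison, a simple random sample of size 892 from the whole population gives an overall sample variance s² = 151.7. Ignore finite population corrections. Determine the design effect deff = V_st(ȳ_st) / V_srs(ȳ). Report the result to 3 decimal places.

V̂(ȳ_st) = Σ W_h² s_h²/n_h, with W_h = N_h/N and N = 5650:
  stratum A: (3000/5650)²·2.76²/721 = 0.00297871
  stratum B: (800/5650)²·1.09²/85 = 0.000280232
  stratum C: (1100/5650)²·12.66²/67 = 0.0906736
  stratum D: (750/5650)²·6.33²/19 = 0.0371603
V_st = 0.131093
V_srs = s²/n = 151.7/892 = 0.170067
deff = V_st / V_srs = 0.131093/0.170067 = 0.7708

deff ≈ 0.771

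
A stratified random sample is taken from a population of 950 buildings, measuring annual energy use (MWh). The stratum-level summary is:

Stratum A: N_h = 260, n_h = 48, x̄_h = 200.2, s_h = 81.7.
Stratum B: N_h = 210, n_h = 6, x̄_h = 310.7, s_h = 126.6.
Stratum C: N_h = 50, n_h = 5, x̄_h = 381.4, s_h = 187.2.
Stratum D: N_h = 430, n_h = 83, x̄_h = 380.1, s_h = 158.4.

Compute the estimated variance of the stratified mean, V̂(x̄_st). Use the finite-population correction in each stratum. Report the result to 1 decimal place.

V̂(x̄_st) = Σ W_h² (1 − n_h/N_h) s_h²/n_h, with W_h = N_h/N and N = 950:
  stratum A: (260/950)²·(1 − 48/260)·81.7²/48 = 8.49307
  stratum B: (210/950)²·(1 − 6/210)·126.6²/6 = 126.8
  stratum C: (50/950)²·(1 − 5/50)·187.2²/5 = 17.4734
  stratum D: (430/950)²·(1 − 83/430)·158.4²/83 = 49.9785
V̂(x̄_st) = 202.745

V̂(x̄_st) ≈ 202.7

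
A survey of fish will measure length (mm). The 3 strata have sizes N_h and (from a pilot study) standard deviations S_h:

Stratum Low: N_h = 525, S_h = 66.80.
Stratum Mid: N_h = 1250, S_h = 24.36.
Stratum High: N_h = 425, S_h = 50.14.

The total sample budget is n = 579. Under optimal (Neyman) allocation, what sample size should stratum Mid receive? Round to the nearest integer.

203

Neyman allocation: n_h = n · N_h S_h / Σ N_i S_i, with n = 579.
  stratum Low: N_h·S_h = 525·66.80 = 35070.00
  stratum Mid: N_h·S_h = 1250·24.36 = 30450.00
  stratum High: N_h·S_h = 425·50.14 = 21309.50
Σ N_h S_h = 86829.50
n for stratum Mid = 579·30450.00/86829.50 = 203.048 → 203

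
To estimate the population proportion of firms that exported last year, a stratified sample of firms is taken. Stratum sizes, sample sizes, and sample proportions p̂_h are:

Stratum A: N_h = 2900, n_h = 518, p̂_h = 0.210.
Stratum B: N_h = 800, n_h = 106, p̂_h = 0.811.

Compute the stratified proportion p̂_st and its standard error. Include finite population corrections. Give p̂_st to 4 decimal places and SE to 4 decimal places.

N = 3700; stratum weights W_h = N_h/N.
p̂_st = Σ W_h p̂_h = (2900·0.210 + 800·0.811)/3700 = 0.33995
V̂(p̂_st) = Σ W_h² (1 − n_h/N_h) p̂_h(1−p̂_h)/(n_h−1):
  stratum A: (2900/3700)²·(1 − 518/2900)·0.210·0.790/517 = 0.000161917
  stratum B: (800/3700)²·(1 − 106/800)·0.811·0.189/105 = 5.92024e-05
V̂(p̂_st) = 0.000221119; SE = √V̂ = 0.0148701

p̂_st ≈ 0.3399, SE ≈ 0.0149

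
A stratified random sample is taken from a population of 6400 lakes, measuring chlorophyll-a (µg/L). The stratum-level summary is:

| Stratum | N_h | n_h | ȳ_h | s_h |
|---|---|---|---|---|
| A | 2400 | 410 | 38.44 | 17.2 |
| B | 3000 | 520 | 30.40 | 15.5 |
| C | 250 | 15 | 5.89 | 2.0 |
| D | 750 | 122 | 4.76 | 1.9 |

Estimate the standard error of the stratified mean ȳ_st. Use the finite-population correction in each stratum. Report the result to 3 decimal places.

V̂(ȳ_st) = Σ W_h² (1 − n_h/N_h) s_h²/n_h, with W_h = N_h/N and N = 6400:
  stratum A: (2400/6400)²·(1 − 410/2400)·17.2²/410 = 0.0841351
  stratum B: (3000/6400)²·(1 − 520/3000)·15.5²/520 = 0.0839215
  stratum C: (250/6400)²·(1 − 15/250)·2.0²/15 = 0.000382487
  stratum D: (750/6400)²·(1 − 122/750)·1.9²/122 = 0.000340258
V̂(ȳ_st) = 0.168779
SE(ȳ_st) = √0.168779 = 0.410828

SE(ȳ_st) ≈ 0.411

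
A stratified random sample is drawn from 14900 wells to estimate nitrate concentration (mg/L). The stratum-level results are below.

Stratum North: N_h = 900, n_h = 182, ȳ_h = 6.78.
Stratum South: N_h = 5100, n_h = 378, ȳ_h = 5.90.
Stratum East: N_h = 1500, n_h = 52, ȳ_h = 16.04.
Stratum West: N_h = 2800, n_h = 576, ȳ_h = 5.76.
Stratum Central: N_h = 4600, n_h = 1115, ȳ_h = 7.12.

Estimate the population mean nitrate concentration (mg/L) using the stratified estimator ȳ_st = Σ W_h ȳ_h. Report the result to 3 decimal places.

N = Σ N_h = 14900. Stratum weights W_h = N_h/N.
ȳ_st = (900·6.78 + 5100·5.90 + 1500·16.04 + 2800·5.76 + 4600·7.12) / 14900 = 7.32430

ȳ_st ≈ 7.324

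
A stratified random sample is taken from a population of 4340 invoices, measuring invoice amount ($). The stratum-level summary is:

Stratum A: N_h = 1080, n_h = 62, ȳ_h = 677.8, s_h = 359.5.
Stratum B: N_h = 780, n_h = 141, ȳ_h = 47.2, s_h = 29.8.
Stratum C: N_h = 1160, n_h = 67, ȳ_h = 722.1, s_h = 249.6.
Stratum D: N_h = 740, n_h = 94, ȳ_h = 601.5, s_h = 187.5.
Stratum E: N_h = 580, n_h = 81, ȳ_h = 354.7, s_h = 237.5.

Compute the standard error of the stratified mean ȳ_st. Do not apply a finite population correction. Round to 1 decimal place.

SE(ȳ_st) ≈ 14.8

V̂(ȳ_st) = Σ W_h² s_h²/n_h, with W_h = N_h/N and N = 4340:
  stratum A: (1080/4340)²·359.5²/62 = 129.085
  stratum B: (780/4340)²·29.8²/141 = 0.203434
  stratum C: (1160/4340)²·249.6²/67 = 66.428
  stratum D: (740/4340)²·187.5²/94 = 10.8732
  stratum E: (580/4340)²·237.5²/81 = 12.4371
V̂(ȳ_st) = 219.026
SE(ȳ_st) = √219.026 = 14.7995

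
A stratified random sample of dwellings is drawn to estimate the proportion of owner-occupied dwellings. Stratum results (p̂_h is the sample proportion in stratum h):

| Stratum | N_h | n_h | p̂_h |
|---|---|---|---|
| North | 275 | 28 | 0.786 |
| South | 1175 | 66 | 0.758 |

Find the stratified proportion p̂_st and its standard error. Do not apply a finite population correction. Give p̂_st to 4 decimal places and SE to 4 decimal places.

N = 1450; stratum weights W_h = N_h/N.
p̂_st = Σ W_h p̂_h = (275·0.786 + 1175·0.758)/1450 = 0.76331
V̂(p̂_st) = Σ W_h² p̂_h(1−p̂_h)/(n_h−1):
  stratum North: (275/1450)²·0.786·0.214/27 = 0.000224079
  stratum South: (1175/1450)²·0.758·0.242/65 = 0.00185315
V̂(p̂_st) = 0.00207723; SE = √V̂ = 0.0455766

p̂_st ≈ 0.7633, SE ≈ 0.0456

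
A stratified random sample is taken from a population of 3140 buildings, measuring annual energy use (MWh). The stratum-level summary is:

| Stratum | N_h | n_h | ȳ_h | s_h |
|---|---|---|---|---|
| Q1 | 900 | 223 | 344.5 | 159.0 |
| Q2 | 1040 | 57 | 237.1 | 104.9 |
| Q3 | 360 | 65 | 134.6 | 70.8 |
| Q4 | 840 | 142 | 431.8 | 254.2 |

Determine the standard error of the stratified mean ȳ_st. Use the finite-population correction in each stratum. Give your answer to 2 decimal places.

V̂(ȳ_st) = Σ W_h² (1 − n_h/N_h) s_h²/n_h, with W_h = N_h/N and N = 3140:
  stratum Q1: (900/3140)²·(1 − 223/900)·159.0²/223 = 7.00586
  stratum Q2: (1040/3140)²·(1 − 57/1040)·104.9²/57 = 20.0172
  stratum Q3: (360/3140)²·(1 − 65/360)·70.8²/65 = 0.830651
  stratum Q4: (840/3140)²·(1 − 142/840)·254.2²/142 = 27.0606
V̂(ȳ_st) = 54.9144
SE(ȳ_st) = √54.9144 = 7.41042

SE(ȳ_st) ≈ 7.41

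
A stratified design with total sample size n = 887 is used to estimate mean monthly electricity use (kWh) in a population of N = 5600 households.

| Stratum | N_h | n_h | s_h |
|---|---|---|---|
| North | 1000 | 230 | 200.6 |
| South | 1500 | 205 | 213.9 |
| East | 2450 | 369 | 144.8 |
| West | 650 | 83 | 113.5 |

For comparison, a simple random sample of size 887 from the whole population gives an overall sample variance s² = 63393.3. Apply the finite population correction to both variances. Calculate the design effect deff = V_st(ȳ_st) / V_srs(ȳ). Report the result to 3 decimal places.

deff ≈ 0.485

V̂(ȳ_st) = Σ W_h² (1 − n_h/N_h) s_h²/n_h, with W_h = N_h/N and N = 5600:
  stratum North: (1000/5600)²·(1 − 230/1000)·200.6²/230 = 4.29585
  stratum South: (1500/5600)²·(1 − 205/1500)·213.9²/205 = 13.8246
  stratum East: (2450/5600)²·(1 − 369/2450)·144.8²/369 = 9.23789
  stratum West: (650/5600)²·(1 − 83/650)·113.5²/83 = 1.82404
V_st = 29.1824
V_srs = (1 − 887/5600)·63393.3/887 = 60.1491
deff = V_st / V_srs = 29.1824/60.1491 = 0.4852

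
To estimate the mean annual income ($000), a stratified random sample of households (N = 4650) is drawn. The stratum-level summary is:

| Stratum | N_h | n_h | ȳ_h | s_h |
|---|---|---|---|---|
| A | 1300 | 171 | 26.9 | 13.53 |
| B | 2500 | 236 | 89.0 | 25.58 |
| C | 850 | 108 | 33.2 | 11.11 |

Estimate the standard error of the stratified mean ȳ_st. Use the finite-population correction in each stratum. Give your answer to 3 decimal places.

V̂(ȳ_st) = Σ W_h² (1 − n_h/N_h) s_h²/n_h, with W_h = N_h/N and N = 4650:
  stratum A: (1300/4650)²·(1 − 171/1300)·13.53²/171 = 0.0726659
  stratum B: (2500/4650)²·(1 − 236/2500)·25.58²/236 = 0.725771
  stratum C: (850/4650)²·(1 − 108/850)·11.11²/108 = 0.0333366
V̂(ȳ_st) = 0.831774
SE(ȳ_st) = √0.831774 = 0.912016

SE(ȳ_st) ≈ 0.912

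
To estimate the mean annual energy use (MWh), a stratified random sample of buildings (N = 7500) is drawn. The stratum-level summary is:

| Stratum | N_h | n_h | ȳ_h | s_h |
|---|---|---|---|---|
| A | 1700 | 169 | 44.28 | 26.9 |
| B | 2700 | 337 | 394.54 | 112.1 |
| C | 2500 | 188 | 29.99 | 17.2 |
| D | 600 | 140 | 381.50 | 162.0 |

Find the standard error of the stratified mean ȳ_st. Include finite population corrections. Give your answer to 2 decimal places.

SE(ȳ_st) ≈ 2.35

V̂(ȳ_st) = Σ W_h² (1 − n_h/N_h) s_h²/n_h, with W_h = N_h/N and N = 7500:
  stratum A: (1700/7500)²·(1 − 169/1700)·26.9²/169 = 0.198116
  stratum B: (2700/7500)²·(1 − 337/2700)·112.1²/337 = 4.22947
  stratum C: (2500/7500)²·(1 − 188/2500)·17.2²/188 = 0.161698
  stratum D: (600/7500)²·(1 − 140/600)·162.0²/140 = 0.91979
V̂(ȳ_st) = 5.50908
SE(ȳ_st) = √5.50908 = 2.34714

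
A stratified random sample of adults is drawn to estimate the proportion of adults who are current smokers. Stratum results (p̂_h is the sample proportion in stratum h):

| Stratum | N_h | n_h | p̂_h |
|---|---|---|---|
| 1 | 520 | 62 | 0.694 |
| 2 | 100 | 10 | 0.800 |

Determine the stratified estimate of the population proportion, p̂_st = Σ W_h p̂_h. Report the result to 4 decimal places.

N = 620; stratum weights W_h = N_h/N.
p̂_st = Σ W_h p̂_h = (520·0.694 + 100·0.800)/620 = 0.71110

p̂_st ≈ 0.7111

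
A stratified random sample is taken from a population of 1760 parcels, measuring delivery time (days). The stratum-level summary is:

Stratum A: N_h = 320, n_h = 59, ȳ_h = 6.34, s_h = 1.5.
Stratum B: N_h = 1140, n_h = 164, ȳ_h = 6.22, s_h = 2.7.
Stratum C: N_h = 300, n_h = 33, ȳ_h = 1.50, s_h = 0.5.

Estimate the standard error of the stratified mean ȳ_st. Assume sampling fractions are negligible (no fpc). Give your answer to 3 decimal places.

V̂(ȳ_st) = Σ W_h² s_h²/n_h, with W_h = N_h/N and N = 1760:
  stratum A: (320/1760)²·1.5²/59 = 0.00126068
  stratum B: (1140/1760)²·2.7²/164 = 0.0186495
  stratum C: (300/1760)²·0.5²/33 = 0.000220112
V̂(ȳ_st) = 0.0201303
SE(ȳ_st) = √0.0201303 = 0.141881

SE(ȳ_st) ≈ 0.142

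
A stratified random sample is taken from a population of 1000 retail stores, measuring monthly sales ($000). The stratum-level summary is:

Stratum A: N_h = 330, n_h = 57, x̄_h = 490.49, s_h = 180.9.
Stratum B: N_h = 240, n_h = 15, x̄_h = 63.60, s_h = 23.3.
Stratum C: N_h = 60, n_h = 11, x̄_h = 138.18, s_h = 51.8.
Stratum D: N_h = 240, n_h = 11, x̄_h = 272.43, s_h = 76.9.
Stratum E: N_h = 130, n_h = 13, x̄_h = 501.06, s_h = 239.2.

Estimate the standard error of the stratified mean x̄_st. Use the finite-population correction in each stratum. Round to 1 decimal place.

V̂(x̄_st) = Σ W_h² (1 − n_h/N_h) s_h²/n_h, with W_h = N_h/N and N = 1000:
  stratum A: (330/1000)²·(1 − 57/330)·180.9²/57 = 51.7224
  stratum B: (240/1000)²·(1 − 15/240)·23.3²/15 = 1.9544
  stratum C: (60/1000)²·(1 − 11/60)·51.8²/11 = 0.717157
  stratum D: (240/1000)²·(1 − 11/240)·76.9²/11 = 29.5465
  stratum E: (130/1000)²·(1 − 13/130)·239.2²/13 = 66.9435
V̂(x̄_st) = 150.884
SE(x̄_st) = √150.884 = 12.2835

SE(x̄_st) ≈ 12.3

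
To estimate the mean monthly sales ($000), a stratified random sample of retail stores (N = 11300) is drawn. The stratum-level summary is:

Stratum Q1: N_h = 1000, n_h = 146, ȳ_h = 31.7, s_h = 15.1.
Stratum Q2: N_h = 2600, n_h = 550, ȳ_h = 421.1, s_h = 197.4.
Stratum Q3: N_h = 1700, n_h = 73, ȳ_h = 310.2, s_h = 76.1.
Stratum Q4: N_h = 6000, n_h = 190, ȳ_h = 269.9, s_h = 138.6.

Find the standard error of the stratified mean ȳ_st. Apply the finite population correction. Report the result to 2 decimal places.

V̂(ȳ_st) = Σ W_h² (1 − n_h/N_h) s_h²/n_h, with W_h = N_h/N and N = 11300:
  stratum Q1: (1000/11300)²·(1 − 146/1000)·15.1²/146 = 0.0104448
  stratum Q2: (2600/11300)²·(1 − 550/2600)·197.4²/550 = 2.95734
  stratum Q3: (1700/11300)²·(1 − 73/1700)·76.1²/73 = 1.71841
  stratum Q4: (6000/11300)²·(1 − 190/6000)·138.6²/190 = 27.6022
V̂(ȳ_st) = 32.2884
SE(ȳ_st) = √32.2884 = 5.68229

SE(ȳ_st) ≈ 5.68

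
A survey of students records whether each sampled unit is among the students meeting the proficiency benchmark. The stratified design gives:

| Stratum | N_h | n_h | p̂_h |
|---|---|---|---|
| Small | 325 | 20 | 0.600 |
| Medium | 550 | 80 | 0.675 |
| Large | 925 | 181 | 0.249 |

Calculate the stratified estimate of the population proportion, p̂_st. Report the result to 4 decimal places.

N = 1800; stratum weights W_h = N_h/N.
p̂_st = Σ W_h p̂_h = (325·0.600 + 550·0.675 + 925·0.249)/1800 = 0.44254

p̂_st ≈ 0.4425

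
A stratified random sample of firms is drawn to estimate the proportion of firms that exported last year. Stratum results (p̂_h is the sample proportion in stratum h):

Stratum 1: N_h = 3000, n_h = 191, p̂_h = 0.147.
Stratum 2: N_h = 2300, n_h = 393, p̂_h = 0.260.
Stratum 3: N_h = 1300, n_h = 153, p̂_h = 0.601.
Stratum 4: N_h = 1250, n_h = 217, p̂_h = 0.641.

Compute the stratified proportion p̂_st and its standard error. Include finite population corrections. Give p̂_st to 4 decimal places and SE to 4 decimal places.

N = 7850; stratum weights W_h = N_h/N.
p̂_st = Σ W_h p̂_h = (3000·0.147 + 2300·0.260 + 1300·0.601 + 1250·0.641)/7850 = 0.33396
V̂(p̂_st) = Σ W_h² (1 − n_h/N_h) p̂_h(1−p̂_h)/(n_h−1):
  stratum 1: (3000/7850)²·(1 − 191/3000)·0.147·0.853/190 = 9.02498e-05
  stratum 2: (2300/7850)²·(1 − 393/2300)·0.260·0.740/392 = 3.49348e-05
  stratum 3: (1300/7850)²·(1 − 153/1300)·0.601·0.399/152 = 3.81743e-05
  stratum 4: (1250/7850)²·(1 − 217/1250)·0.641·0.359/216 = 2.23239e-05
V̂(p̂_st) = 0.000185683; SE = √V̂ = 0.0136265

p̂_st ≈ 0.3340, SE ≈ 0.0136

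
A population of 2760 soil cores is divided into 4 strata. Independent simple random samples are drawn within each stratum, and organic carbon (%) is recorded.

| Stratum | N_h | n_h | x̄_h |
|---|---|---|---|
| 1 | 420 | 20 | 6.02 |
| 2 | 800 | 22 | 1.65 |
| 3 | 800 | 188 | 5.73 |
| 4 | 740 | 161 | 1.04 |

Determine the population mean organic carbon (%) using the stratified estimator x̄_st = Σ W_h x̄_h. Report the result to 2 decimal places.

N = Σ N_h = 2760. Stratum weights W_h = N_h/N.
x̄_st = (420·6.02 + 800·1.65 + 800·5.73 + 740·1.04) / 2760 = 3.3341

x̄_st ≈ 3.33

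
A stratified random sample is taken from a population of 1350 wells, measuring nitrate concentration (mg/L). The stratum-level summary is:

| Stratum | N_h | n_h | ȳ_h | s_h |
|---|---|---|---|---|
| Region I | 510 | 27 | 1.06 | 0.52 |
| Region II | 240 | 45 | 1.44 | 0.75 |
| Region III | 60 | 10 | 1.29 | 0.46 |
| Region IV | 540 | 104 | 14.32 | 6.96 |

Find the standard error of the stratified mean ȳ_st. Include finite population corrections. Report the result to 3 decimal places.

SE(ȳ_st) ≈ 0.249

V̂(ȳ_st) = Σ W_h² (1 − n_h/N_h) s_h²/n_h, with W_h = N_h/N and N = 1350:
  stratum Region I: (510/1350)²·(1 − 27/510)·0.52²/27 = 0.00135361
  stratum Region II: (240/1350)²·(1 − 45/240)·0.75²/45 = 0.000320988
  stratum Region III: (60/1350)²·(1 − 10/60)·0.46²/10 = 3.48313e-05
  stratum Region IV: (540/1350)²·(1 − 104/540)·6.96²/104 = 0.0601725
V̂(ȳ_st) = 0.0618819
SE(ȳ_st) = √0.0618819 = 0.248761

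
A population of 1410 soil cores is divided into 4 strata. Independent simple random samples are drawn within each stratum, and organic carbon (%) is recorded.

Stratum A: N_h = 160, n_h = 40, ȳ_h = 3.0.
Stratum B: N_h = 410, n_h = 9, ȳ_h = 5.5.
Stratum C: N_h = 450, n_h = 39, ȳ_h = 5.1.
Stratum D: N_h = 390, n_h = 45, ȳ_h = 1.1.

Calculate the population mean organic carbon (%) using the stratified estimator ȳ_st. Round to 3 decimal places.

N = Σ N_h = 1410. Stratum weights W_h = N_h/N.
ȳ_st = (160·3.0 + 410·5.5 + 450·5.1 + 390·1.1) / 1410 = 3.87163

ȳ_st ≈ 3.872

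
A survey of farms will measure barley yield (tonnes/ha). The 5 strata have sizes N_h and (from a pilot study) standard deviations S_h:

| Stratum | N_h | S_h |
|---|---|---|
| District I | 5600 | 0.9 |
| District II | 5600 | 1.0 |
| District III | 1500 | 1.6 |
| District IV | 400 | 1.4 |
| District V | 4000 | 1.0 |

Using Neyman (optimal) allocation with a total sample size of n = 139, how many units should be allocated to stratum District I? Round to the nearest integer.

40

Neyman allocation: n_h = n · N_h S_h / Σ N_i S_i, with n = 139.
  stratum District I: N_h·S_h = 5600·0.9 = 5040.00
  stratum District II: N_h·S_h = 5600·1.0 = 5600.00
  stratum District III: N_h·S_h = 1500·1.6 = 2400.00
  stratum District IV: N_h·S_h = 400·1.4 = 560.00
  stratum District V: N_h·S_h = 4000·1.0 = 4000.00
Σ N_h S_h = 17600.00
n for stratum District I = 139·5040.00/17600.00 = 39.805 → 40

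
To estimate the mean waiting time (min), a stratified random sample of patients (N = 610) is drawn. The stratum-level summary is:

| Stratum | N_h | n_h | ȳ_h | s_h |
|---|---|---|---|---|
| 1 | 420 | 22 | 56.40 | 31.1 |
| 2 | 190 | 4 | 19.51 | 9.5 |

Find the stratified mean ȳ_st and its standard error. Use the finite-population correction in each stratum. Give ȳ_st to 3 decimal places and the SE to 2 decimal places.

ȳ_st = Σ W_h ȳ_h = (420·56.40 + 190·19.51)/610 = 44.90967
V̂(ȳ_st) = Σ W_h² (1 − n_h/N_h) s_h²/n_h, with W_h = N_h/N and N = 610:
  stratum 1: (420/610)²·(1 − 22/420)·31.1²/22 = 19.7502
  stratum 2: (190/610)²·(1 − 4/190)·9.5²/4 = 2.14286
V̂(ȳ_st) = 21.893
SE(ȳ_st) = √21.893 = 4.679

ȳ_st ≈ 44.910, SE ≈ 4.68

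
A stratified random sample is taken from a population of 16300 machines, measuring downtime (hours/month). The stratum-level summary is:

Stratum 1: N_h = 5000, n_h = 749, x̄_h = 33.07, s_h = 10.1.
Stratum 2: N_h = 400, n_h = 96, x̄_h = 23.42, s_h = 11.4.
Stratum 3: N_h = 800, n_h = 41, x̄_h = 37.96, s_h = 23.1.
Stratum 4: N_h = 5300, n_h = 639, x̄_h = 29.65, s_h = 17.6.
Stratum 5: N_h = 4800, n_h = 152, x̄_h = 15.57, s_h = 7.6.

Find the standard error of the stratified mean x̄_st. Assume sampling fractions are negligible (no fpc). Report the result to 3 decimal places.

SE(x̄_st) ≈ 0.359

V̂(x̄_st) = Σ W_h² s_h²/n_h, with W_h = N_h/N and N = 16300:
  stratum 1: (5000/16300)²·10.1²/749 = 0.0128152
  stratum 2: (400/16300)²·11.4²/96 = 0.000815236
  stratum 3: (800/16300)²·23.1²/41 = 0.0313505
  stratum 4: (5300/16300)²·17.6²/639 = 0.0512508
  stratum 5: (4800/16300)²·7.6²/152 = 0.0329527
V̂(x̄_st) = 0.129185
SE(x̄_st) = √0.129185 = 0.359422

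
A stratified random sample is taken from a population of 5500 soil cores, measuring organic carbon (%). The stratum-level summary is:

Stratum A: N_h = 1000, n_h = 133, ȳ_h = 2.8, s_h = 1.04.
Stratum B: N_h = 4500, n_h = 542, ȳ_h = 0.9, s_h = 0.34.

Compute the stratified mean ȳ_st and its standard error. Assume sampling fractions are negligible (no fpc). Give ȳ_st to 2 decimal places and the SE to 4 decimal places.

ȳ_st = Σ W_h ȳ_h = (1000·2.8 + 4500·0.9)/5500 = 1.24545
V̂(ȳ_st) = Σ W_h² s_h²/n_h, with W_h = N_h/N and N = 5500:
  stratum A: (1000/5500)²·1.04²/133 = 0.000268837
  stratum B: (4500/5500)²·0.34²/542 = 0.000142777
V̂(ȳ_st) = 0.000411614
SE(ȳ_st) = √0.000411614 = 0.0202883

ȳ_st ≈ 1.25, SE ≈ 0.0203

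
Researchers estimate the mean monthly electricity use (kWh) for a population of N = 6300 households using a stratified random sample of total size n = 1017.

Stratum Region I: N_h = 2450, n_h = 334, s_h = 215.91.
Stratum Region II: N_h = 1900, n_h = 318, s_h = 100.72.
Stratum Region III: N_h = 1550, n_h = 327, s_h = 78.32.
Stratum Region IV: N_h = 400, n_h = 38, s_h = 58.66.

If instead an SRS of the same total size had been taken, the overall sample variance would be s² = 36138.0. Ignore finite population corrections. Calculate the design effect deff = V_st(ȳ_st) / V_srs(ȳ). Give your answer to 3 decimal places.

V̂(ȳ_st) = Σ W_h² s_h²/n_h, with W_h = N_h/N and N = 6300:
  stratum Region I: (2450/6300)²·215.91²/334 = 21.1081
  stratum Region II: (1900/6300)²·100.72²/318 = 2.90155
  stratum Region III: (1550/6300)²·78.32²/327 = 1.13548
  stratum Region IV: (400/6300)²·58.66²/38 = 0.365039
V_st = 25.5102
V_srs = s²/n = 36138.0/1017 = 35.5339
deff = V_st / V_srs = 25.5102/35.5339 = 0.7179

deff ≈ 0.718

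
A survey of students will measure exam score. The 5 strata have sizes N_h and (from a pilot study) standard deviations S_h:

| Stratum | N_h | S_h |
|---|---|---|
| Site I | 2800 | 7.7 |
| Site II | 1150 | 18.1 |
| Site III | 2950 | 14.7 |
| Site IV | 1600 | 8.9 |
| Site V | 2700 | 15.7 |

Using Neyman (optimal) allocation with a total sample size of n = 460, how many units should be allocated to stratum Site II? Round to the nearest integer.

67

Neyman allocation: n_h = n · N_h S_h / Σ N_i S_i, with n = 460.
  stratum Site I: N_h·S_h = 2800·7.7 = 21560.00
  stratum Site II: N_h·S_h = 1150·18.1 = 20815.00
  stratum Site III: N_h·S_h = 2950·14.7 = 43365.00
  stratum Site IV: N_h·S_h = 1600·8.9 = 14240.00
  stratum Site V: N_h·S_h = 2700·15.7 = 42390.00
Σ N_h S_h = 142370.00
n for stratum Site II = 460·20815.00/142370.00 = 67.254 → 67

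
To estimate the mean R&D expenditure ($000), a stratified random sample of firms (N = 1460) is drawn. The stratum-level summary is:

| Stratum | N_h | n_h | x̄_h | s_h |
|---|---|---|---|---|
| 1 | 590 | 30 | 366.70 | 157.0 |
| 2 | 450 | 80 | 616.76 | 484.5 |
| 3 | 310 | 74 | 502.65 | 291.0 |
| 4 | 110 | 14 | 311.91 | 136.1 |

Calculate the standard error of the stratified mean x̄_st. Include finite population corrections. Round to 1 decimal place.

V̂(x̄_st) = Σ W_h² (1 − n_h/N_h) s_h²/n_h, with W_h = N_h/N and N = 1460:
  stratum 1: (590/1460)²·(1 − 30/590)·157.0²/30 = 127.354
  stratum 2: (450/1460)²·(1 − 80/450)·484.5²/80 = 229.196
  stratum 3: (310/1460)²·(1 − 74/310)·291.0²/74 = 39.2755
  stratum 4: (110/1460)²·(1 − 14/110)·136.1²/14 = 6.5546
V̂(x̄_st) = 402.38
SE(x̄_st) = √402.38 = 20.0594

SE(x̄_st) ≈ 20.1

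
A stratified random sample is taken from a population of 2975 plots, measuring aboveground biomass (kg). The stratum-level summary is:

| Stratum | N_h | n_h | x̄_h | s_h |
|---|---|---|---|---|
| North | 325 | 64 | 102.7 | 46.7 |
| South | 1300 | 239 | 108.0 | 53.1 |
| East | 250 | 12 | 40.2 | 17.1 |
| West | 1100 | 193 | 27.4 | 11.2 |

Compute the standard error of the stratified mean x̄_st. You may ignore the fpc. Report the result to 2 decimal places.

V̂(x̄_st) = Σ W_h² s_h²/n_h, with W_h = N_h/N and N = 2975:
  stratum North: (325/2975)²·46.7²/64 = 0.406674
  stratum South: (1300/2975)²·53.1²/239 = 2.2527
  stratum East: (250/2975)²·17.1²/12 = 0.172075
  stratum West: (1100/2975)²·11.2²/193 = 0.0888567
V̂(x̄_st) = 2.92031
SE(x̄_st) = √2.92031 = 1.70889

SE(x̄_st) ≈ 1.71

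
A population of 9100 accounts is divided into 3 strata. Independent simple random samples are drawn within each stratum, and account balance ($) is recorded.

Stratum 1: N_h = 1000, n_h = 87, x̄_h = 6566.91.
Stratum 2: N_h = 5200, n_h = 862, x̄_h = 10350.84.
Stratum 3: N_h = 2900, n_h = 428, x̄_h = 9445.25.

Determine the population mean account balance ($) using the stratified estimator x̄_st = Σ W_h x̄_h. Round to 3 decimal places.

x̄_st ≈ 9646.429

N = Σ N_h = 9100. Stratum weights W_h = N_h/N.
x̄_st = (1000·6566.91 + 5200·10350.84 + 2900·9445.25) / 9100 = 9646.42890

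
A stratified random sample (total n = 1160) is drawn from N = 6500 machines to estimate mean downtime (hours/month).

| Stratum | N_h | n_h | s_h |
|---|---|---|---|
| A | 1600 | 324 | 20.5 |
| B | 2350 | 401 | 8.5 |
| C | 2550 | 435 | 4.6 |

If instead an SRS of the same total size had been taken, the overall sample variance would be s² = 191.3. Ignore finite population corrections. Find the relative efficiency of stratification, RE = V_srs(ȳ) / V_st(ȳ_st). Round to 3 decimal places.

RE ≈ 1.504

V̂(ȳ_st) = Σ W_h² s_h²/n_h, with W_h = N_h/N and N = 6500:
  stratum A: (1600/6500)²·20.5²/324 = 0.0785916
  stratum B: (2350/6500)²·8.5²/401 = 0.0235506
  stratum C: (2550/6500)²·4.6²/435 = 0.00748652
V_st = 0.109629
V_srs = s²/n = 191.3/1160 = 0.164914
Relative efficiency = V_srs / V_st = 0.164914/0.109629 = 1.5043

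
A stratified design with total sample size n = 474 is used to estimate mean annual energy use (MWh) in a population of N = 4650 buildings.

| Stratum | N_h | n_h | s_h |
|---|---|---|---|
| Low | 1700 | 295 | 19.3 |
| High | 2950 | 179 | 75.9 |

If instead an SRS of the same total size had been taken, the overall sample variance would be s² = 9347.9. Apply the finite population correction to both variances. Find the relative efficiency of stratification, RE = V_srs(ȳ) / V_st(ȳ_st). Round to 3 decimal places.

RE ≈ 1.439

V̂(ȳ_st) = Σ W_h² (1 − n_h/N_h) s_h²/n_h, with W_h = N_h/N and N = 4650:
  stratum Low: (1700/4650)²·(1 − 295/1700)·19.3²/295 = 0.13948
  stratum High: (2950/4650)²·(1 − 179/2950)·75.9²/179 = 12.167
V_st = 12.3065
V_srs = (1 − 474/4650)·9347.9/474 = 17.711
Relative efficiency = V_srs / V_st = 17.711/12.3065 = 1.4392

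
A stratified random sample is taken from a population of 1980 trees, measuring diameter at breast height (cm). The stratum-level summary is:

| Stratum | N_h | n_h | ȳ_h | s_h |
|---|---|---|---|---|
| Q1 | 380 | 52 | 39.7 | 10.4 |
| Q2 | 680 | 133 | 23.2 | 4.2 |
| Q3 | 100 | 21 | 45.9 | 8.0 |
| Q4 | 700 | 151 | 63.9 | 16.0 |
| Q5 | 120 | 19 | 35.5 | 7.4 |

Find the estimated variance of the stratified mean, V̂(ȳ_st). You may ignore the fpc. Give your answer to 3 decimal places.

V̂(ȳ_st) = Σ W_h² s_h²/n_h, with W_h = N_h/N and N = 1980:
  stratum Q1: (380/1980)²·10.4²/52 = 0.0766126
  stratum Q2: (680/1980)²·4.2²/133 = 0.0156435
  stratum Q3: (100/1980)²·8.0²/21 = 0.00777375
  stratum Q4: (700/1980)²·16.0²/151 = 0.211899
  stratum Q5: (120/1980)²·7.4²/19 = 0.0105862
V̂(ȳ_st) = 0.322515

V̂(ȳ_st) ≈ 0.323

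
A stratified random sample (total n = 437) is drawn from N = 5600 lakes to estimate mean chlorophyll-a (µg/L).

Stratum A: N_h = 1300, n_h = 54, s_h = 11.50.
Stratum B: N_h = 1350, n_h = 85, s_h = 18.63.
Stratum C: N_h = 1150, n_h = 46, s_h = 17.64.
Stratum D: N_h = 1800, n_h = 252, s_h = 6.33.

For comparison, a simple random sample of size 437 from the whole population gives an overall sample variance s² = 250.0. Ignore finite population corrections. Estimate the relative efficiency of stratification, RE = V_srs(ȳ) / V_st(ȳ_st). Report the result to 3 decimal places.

RE ≈ 0.853

V̂(ȳ_st) = Σ W_h² s_h²/n_h, with W_h = N_h/N and N = 5600:
  stratum A: (1300/5600)²·11.50²/54 = 0.131981
  stratum B: (1350/5600)²·18.63²/85 = 0.2373
  stratum C: (1150/5600)²·17.64²/46 = 0.285272
  stratum D: (1800/5600)²·6.33²/252 = 0.0164277
V_st = 0.670981
V_srs = s²/n = 250.0/437 = 0.572082
Relative efficiency = V_srs / V_st = 0.572082/0.670981 = 0.8526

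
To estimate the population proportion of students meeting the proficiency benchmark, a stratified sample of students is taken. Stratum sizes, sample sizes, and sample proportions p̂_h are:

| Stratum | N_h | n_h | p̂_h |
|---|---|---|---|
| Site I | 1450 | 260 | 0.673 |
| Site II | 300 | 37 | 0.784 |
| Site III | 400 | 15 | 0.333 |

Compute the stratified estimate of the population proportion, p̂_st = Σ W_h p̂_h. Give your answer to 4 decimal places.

p̂_st ≈ 0.6252

N = 2150; stratum weights W_h = N_h/N.
p̂_st = Σ W_h p̂_h = (1450·0.673 + 300·0.784 + 400·0.333)/2150 = 0.62523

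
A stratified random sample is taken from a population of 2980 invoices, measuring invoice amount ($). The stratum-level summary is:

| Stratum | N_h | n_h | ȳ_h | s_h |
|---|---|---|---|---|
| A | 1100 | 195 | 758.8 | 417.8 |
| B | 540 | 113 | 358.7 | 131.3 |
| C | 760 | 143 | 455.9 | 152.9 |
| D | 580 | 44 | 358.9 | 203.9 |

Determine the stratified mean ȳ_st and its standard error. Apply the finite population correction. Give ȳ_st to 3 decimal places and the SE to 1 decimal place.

ȳ_st ≈ 531.216, SE ≈ 12.1

ȳ_st = Σ W_h ȳ_h = (1100·758.8 + 540·358.7 + 760·455.9 + 580·358.9)/2980 = 531.21611
V̂(ȳ_st) = Σ W_h² (1 − n_h/N_h) s_h²/n_h, with W_h = N_h/N and N = 2980:
  stratum A: (1100/2980)²·(1 − 195/1100)·417.8²/195 = 100.349
  stratum B: (540/2980)²·(1 − 113/540)·131.3²/113 = 3.96132
  stratum C: (760/2980)²·(1 − 143/760)·152.9²/143 = 8.63267
  stratum D: (580/2980)²·(1 − 44/580)·203.9²/44 = 33.0782
V̂(ȳ_st) = 146.021
SE(ȳ_st) = √146.021 = 12.0839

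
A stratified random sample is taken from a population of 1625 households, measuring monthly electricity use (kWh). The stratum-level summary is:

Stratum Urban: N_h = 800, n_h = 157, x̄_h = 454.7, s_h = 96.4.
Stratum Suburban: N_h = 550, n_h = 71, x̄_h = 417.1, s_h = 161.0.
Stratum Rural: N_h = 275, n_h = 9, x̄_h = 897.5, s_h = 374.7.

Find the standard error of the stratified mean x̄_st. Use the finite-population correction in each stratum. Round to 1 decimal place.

V̂(x̄_st) = Σ W_h² (1 − n_h/N_h) s_h²/n_h, with W_h = N_h/N and N = 1625:
  stratum Urban: (800/1625)²·(1 − 157/800)·96.4²/157 = 11.5305
  stratum Suburban: (550/1625)²·(1 − 71/550)·161.0²/71 = 36.4238
  stratum Rural: (275/1625)²·(1 − 9/275)·374.7²/9 = 432.148
V̂(x̄_st) = 480.102
SE(x̄_st) = √480.102 = 21.9112

SE(x̄_st) ≈ 21.9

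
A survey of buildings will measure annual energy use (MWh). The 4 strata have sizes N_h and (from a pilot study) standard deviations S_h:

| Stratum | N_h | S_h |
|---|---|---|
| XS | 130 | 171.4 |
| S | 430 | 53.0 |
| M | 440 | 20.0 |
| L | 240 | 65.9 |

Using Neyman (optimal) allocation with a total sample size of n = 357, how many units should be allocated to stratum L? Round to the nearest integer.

Neyman allocation: n_h = n · N_h S_h / Σ N_i S_i, with n = 357.
  stratum XS: N_h·S_h = 130·171.4 = 22282.00
  stratum S: N_h·S_h = 430·53.0 = 22790.00
  stratum M: N_h·S_h = 440·20.0 = 8800.00
  stratum L: N_h·S_h = 240·65.9 = 15816.00
Σ N_h S_h = 69688.00
n for stratum L = 357·15816.00/69688.00 = 81.023 → 81

81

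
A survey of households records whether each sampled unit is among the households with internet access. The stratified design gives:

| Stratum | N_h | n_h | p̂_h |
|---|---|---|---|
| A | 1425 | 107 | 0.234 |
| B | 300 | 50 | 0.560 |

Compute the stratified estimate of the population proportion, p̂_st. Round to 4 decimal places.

p̂_st ≈ 0.2907

N = 1725; stratum weights W_h = N_h/N.
p̂_st = Σ W_h p̂_h = (1425·0.234 + 300·0.560)/1725 = 0.29070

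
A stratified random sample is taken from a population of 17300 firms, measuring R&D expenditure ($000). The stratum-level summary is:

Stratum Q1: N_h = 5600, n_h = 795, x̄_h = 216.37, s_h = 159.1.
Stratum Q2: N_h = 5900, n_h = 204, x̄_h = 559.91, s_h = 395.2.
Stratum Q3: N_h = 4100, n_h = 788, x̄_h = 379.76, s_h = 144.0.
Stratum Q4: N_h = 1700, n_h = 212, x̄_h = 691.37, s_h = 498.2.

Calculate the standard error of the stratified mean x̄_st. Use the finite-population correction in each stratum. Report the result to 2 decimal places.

SE(x̄_st) ≈ 10.00

V̂(x̄_st) = Σ W_h² (1 − n_h/N_h) s_h²/n_h, with W_h = N_h/N and N = 17300:
  stratum Q1: (5600/17300)²·(1 − 795/5600)·159.1²/795 = 2.86261
  stratum Q2: (5900/17300)²·(1 − 204/5900)·395.2²/204 = 85.9673
  stratum Q3: (4100/17300)²·(1 − 788/4100)·144.0²/788 = 1.19394
  stratum Q4: (1700/17300)²·(1 − 212/1700)·498.2²/212 = 9.89535
V̂(x̄_st) = 99.9192
SE(x̄_st) = √99.9192 = 9.99596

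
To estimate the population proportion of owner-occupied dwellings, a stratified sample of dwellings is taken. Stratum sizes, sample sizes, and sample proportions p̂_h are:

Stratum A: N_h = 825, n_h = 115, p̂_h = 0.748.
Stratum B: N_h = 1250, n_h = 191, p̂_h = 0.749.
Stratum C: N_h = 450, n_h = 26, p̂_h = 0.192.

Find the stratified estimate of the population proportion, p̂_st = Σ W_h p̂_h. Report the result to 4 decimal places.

p̂_st ≈ 0.6494

N = 2525; stratum weights W_h = N_h/N.
p̂_st = Σ W_h p̂_h = (825·0.748 + 1250·0.749 + 450·0.192)/2525 = 0.64941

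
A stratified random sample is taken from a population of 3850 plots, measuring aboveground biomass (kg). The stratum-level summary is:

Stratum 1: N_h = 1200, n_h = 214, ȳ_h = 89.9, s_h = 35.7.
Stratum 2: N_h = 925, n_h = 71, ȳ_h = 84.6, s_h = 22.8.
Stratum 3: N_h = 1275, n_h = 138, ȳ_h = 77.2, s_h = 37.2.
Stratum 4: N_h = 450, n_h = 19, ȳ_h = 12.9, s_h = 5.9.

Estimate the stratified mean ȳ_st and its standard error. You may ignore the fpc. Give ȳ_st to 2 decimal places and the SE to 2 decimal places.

ȳ_st ≈ 75.42, SE ≈ 1.46

ȳ_st = Σ W_h ȳ_h = (1200·89.9 + 925·84.6 + 1275·77.2 + 450·12.9)/3850 = 75.42078
V̂(ȳ_st) = Σ W_h² s_h²/n_h, with W_h = N_h/N and N = 3850:
  stratum 1: (1200/3850)²·35.7²/214 = 0.57858
  stratum 2: (925/3850)²·22.8²/71 = 0.422643
  stratum 3: (1275/3850)²·37.2²/138 = 1.09978
  stratum 4: (450/3850)²·5.9²/19 = 0.0250296
V̂(ȳ_st) = 2.12603
SE(ȳ_st) = √2.12603 = 1.45809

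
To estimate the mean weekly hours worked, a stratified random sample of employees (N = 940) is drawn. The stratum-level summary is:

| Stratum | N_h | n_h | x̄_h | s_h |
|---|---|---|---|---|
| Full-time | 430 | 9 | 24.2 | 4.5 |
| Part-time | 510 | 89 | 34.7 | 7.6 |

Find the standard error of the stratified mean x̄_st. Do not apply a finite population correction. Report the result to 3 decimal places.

SE(x̄_st) ≈ 0.814

V̂(x̄_st) = Σ W_h² s_h²/n_h, with W_h = N_h/N and N = 940:
  stratum Full-time: (430/940)²·4.5²/9 = 0.47083
  stratum Part-time: (510/940)²·7.6²/89 = 0.191039
V̂(x̄_st) = 0.661868
SE(x̄_st) = √0.661868 = 0.813553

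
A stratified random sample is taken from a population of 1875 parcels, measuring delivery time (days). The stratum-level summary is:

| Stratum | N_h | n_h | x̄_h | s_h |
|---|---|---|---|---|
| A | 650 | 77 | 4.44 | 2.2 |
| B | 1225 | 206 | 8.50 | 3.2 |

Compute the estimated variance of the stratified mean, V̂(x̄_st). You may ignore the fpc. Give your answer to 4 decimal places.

V̂(x̄_st) = Σ W_h² s_h²/n_h, with W_h = N_h/N and N = 1875:
  stratum A: (650/1875)²·2.2²/77 = 0.00755403
  stratum B: (1225/1875)²·3.2²/206 = 0.0212179
V̂(x̄_st) = 0.0287719

V̂(x̄_st) ≈ 0.0288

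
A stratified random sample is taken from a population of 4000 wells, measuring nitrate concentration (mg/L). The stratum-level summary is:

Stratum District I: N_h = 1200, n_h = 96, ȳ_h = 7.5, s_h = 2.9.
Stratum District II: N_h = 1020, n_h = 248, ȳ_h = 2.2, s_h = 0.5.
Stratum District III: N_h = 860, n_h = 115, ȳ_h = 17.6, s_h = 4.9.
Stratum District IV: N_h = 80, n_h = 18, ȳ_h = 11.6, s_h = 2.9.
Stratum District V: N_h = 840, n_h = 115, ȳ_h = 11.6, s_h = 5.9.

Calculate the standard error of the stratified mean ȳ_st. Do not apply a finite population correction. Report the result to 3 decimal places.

V̂(ȳ_st) = Σ W_h² s_h²/n_h, with W_h = N_h/N and N = 4000:
  stratum District I: (1200/4000)²·2.9²/96 = 0.00788438
  stratum District II: (1020/4000)²·0.5²/248 = 6.55494e-05
  stratum District III: (860/4000)²·4.9²/115 = 0.00965098
  stratum District IV: (80/4000)²·2.9²/18 = 0.000186889
  stratum District V: (840/4000)²·5.9²/115 = 0.0133489
V̂(ȳ_st) = 0.0311367
SE(ȳ_st) = √0.0311367 = 0.176456

SE(ȳ_st) ≈ 0.176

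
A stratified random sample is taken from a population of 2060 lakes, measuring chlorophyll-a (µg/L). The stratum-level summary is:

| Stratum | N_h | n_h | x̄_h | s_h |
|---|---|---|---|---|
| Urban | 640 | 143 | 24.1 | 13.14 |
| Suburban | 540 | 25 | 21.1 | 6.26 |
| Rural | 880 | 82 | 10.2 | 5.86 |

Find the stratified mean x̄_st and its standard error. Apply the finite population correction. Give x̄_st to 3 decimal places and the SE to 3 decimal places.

x̄_st ≈ 17.376, SE ≈ 0.512

x̄_st = Σ W_h x̄_h = (640·24.1 + 540·21.1 + 880·10.2)/2060 = 17.37573
V̂(x̄_st) = Σ W_h² (1 − n_h/N_h) s_h²/n_h, with W_h = N_h/N and N = 2060:
  stratum Urban: (640/2060)²·(1 − 143/640)·13.14²/143 = 0.0905017
  stratum Suburban: (540/2060)²·(1 − 25/540)·6.26²/25 = 0.102725
  stratum Rural: (880/2060)²·(1 − 82/880)·5.86²/82 = 0.0692999
V̂(x̄_st) = 0.262526
SE(x̄_st) = √0.262526 = 0.512373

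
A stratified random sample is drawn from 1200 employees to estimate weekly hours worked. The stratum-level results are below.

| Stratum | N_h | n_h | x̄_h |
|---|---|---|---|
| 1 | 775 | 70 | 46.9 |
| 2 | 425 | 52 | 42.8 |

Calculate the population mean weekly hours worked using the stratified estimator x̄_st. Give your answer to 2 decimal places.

x̄_st ≈ 45.45

N = Σ N_h = 1200. Stratum weights W_h = N_h/N.
x̄_st = (775·46.9 + 425·42.8) / 1200 = 45.4479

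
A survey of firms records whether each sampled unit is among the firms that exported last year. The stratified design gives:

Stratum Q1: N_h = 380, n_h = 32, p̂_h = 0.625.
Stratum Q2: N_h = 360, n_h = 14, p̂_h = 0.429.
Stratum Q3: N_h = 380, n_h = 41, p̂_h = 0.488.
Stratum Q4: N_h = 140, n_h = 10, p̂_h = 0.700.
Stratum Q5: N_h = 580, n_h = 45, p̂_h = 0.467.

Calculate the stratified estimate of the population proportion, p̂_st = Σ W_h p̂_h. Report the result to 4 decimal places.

N = 1840; stratum weights W_h = N_h/N.
p̂_st = Σ W_h p̂_h = (380·0.625 + 360·0.429 + 380·0.488 + 140·0.700 + 580·0.467)/1840 = 0.51426

p̂_st ≈ 0.5143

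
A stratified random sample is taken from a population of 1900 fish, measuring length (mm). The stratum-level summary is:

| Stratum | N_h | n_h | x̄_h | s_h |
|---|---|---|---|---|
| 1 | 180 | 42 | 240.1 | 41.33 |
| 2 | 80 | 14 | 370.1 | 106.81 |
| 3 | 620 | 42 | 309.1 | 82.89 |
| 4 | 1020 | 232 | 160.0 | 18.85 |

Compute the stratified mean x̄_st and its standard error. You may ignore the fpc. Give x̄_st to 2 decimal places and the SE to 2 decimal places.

x̄_st ≈ 225.09, SE ≈ 4.44

x̄_st = Σ W_h x̄_h = (180·240.1 + 80·370.1 + 620·309.1 + 1020·160.0)/1900 = 225.08842
V̂(x̄_st) = Σ W_h² s_h²/n_h, with W_h = N_h/N and N = 1900:
  stratum 1: (180/1900)²·41.33²/42 = 0.365022
  stratum 2: (80/1900)²·106.81²/14 = 1.44467
  stratum 3: (620/1900)²·82.89²/42 = 17.4193
  stratum 4: (1020/1900)²·18.85²/232 = 0.441395
V̂(x̄_st) = 19.6704
SE(x̄_st) = √19.6704 = 4.43513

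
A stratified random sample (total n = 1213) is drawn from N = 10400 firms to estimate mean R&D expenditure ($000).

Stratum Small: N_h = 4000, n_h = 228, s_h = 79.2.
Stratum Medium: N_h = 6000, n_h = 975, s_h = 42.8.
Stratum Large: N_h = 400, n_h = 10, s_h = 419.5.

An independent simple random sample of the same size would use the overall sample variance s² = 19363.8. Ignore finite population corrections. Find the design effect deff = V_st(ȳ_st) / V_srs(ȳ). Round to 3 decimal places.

V̂(ȳ_st) = Σ W_h² s_h²/n_h, with W_h = N_h/N and N = 10400:
  stratum Small: (4000/10400)²·79.2²/228 = 4.06976
  stratum Medium: (6000/10400)²·42.8²/975 = 0.625344
  stratum Large: (400/10400)²·419.5²/10 = 26.0326
V_st = 30.7277
V_srs = s²/n = 19363.8/1213 = 15.9636
deff = V_st / V_srs = 30.7277/15.9636 = 1.9249

deff ≈ 1.925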